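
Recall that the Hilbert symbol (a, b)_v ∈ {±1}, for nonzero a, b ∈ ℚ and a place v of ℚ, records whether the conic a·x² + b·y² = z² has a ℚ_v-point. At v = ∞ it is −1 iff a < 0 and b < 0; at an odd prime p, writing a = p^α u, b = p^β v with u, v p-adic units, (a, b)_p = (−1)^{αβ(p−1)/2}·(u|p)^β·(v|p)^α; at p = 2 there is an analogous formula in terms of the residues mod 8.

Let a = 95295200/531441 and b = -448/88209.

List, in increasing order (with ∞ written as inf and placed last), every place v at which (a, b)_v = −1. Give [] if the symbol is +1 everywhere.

Mod squares: a ≡ 4862, b ≡ -7. Check v ∈ {∞, 2, 3, 5, 7, 11, 13, 17}.
v=∞: 4862 > 0 and -7 < 0  ⇒  (a,b)_∞ = +1.
v=7: a=7^2·(≡4), b=7^1·(≡3) mod 7; (4|7)=+1, (3|7)=-1; (−1)^{2·1·3}·(+1)^1·(-1)^2 = +1.
v=17: a=17^1·(≡5), b=17^0·(≡10) mod 17; (5|17)=-1, (10|17)=-1; (−1)^{1·0·8}·(-1)^0·(-1)^1 = -1.
v=5: a=5^2·(≡3), b=5^0·(≡3) mod 5; (3|5)=-1, (3|5)=-1; (−1)^{2·0·2}·(-1)^0·(-1)^2 = +1.
v=13: a=13^1·(≡12), b=13^0·(≡5) mod 13; (12|13)=+1, (5|13)=-1; (−1)^{1·0·6}·(+1)^0·(-1)^1 = -1.
v=11: a=11^1·(≡2), b=11^-2·(≡1) mod 11; (2|11)=-1, (1|11)=+1; (−1)^{1·-2·5}·(-1)^-2·(+1)^1 = +1.
v=3: a=3^-12·(≡2), b=3^-6·(≡2) mod 3; (2|3)=-1, (2|3)=-1; (−1)^{-12·-6·1}·(-1)^-6·(-1)^-12 = +1.
v=2: v_2(a)=5, v_2(b)=6; units ≡ 7, 1 (mod 8); ε·ε+αω+βω = 1·0+5·0+6·0 ≡ 0  ⇒  (a,b)_2 = +1.
Ram(4862, -7) = {13, 17}; no ℚ_13-point on the conic.

[13, 17]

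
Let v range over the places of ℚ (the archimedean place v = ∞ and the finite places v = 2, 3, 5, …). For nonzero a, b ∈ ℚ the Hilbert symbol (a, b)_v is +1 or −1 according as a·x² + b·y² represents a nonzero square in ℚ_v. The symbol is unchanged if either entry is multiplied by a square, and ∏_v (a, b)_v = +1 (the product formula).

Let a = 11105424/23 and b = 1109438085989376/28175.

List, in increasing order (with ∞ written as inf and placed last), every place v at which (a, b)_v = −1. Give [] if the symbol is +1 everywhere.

Mod squares: a ≡ 197087, b ≡ 202263127. Check v ∈ {∞, 2, 3, 5, 7, 11, 13, 17, 19, 23, 31, 37, 41}.
v=5: a=5^0·(≡3), b=5^-2·(≡3) mod 5; (3|5)=-1, (3|5)=-1; (−1)^{0·-2·2}·(-1)^-2·(-1)^0 = +1.
v=19: a=19^1·(≡14), b=19^0·(≡8) mod 19; (14|19)=-1, (8|19)=-1; (−1)^{1·0·9}·(-1)^0·(-1)^1 = -1.
v=31: a=31^0·(≡2), b=31^1·(≡19) mod 31; (2|31)=+1, (19|31)=+1; (−1)^{0·1·15}·(+1)^1·(+1)^0 = +1.
v=37: a=37^0·(≡9), b=37^1·(≡8) mod 37; (9|37)=+1, (8|37)=-1; (−1)^{0·1·18}·(+1)^1·(-1)^0 = +1.
v=41: a=41^1·(≡40), b=41^1·(≡9) mod 41; (40|41)=+1, (9|41)=+1; (−1)^{1·1·20}·(+1)^1·(+1)^1 = +1.
v=∞: 197087 > 0 and 202263127 > 0  ⇒  (a,b)_∞ = +1.
v=23: a=23^-1·(≡12), b=23^-1·(≡20) mod 23; (12|23)=+1, (20|23)=-1; (−1)^{-1·-1·11}·(+1)^-1·(-1)^-1 = +1.
v=13: a=13^0·(≡7), b=13^2·(≡10) mod 13; (7|13)=-1, (10|13)=+1; (−1)^{0·2·6}·(-1)^2·(+1)^0 = +1.
v=17: a=17^0·(≡12), b=17^1·(≡11) mod 17; (12|17)=-1, (11|17)=-1; (−1)^{0·1·8}·(-1)^1·(-1)^0 = -1.
v=3: a=3^4·(≡2), b=3^6·(≡1) mod 3; (2|3)=-1, (1|3)=+1; (−1)^{4·6·1}·(-1)^6·(+1)^4 = +1.
v=2: v_2(a)=4, v_2(b)=10; units ≡ 7, 7 (mod 8); ε·ε+αω+βω = 1·1+4·0+10·0 ≡ 1  ⇒  (a,b)_2 = -1.
v=7: a=7^0·(≡4), b=7^-2·(≡3) mod 7; (4|7)=+1, (3|7)=-1; (−1)^{0·-2·3}·(+1)^-2·(-1)^0 = +1.
v=11: a=11^1·(≡4), b=11^1·(≡3) mod 11; (4|11)=+1, (3|11)=+1; (−1)^{1·1·5}·(+1)^1·(+1)^1 = -1.
Ram(197087, 202263127) = {2, 11, 17, 19}; no ℚ_2-point on the conic.

[2, 11, 17, 19]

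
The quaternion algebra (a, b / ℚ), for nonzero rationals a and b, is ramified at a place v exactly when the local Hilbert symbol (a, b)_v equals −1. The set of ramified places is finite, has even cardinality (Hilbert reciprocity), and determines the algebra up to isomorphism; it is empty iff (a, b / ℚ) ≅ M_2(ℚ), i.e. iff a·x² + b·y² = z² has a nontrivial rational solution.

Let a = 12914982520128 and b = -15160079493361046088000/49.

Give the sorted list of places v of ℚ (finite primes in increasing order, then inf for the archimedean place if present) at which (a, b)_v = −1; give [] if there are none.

(a, b) ≡ (437, -107445) mod (ℚ^×)²; places V = {2, 3, 5, 7, 13, 19, 23, 29, ∞}.
(a,b)_2: α=6, β=6; u≡5, v≡3 (mod 8); ε(u)ε(v)=0·1, αω(v)=6·1, βω(u)=6·1; sum ≡ 0  ⇒  +1.
(a,b)_3: α=2, u≡2; β=3, v≡2 (mod 3); (2|3)=-1, (2|3)=-1; sign (−1)^0·-1^3·-1^2 = -1.
(a,b)_∞: sgn(437)=+, sgn(-107445)=−, so +1.
(a,b)_7: α=0, u≡3; β=-2, v≡5 (mod 7); (3|7)=-1, (5|7)=-1; sign (−1)^0·-1^-2·-1^0 = +1.
(a,b)_29: α=2, u≡27; β=3, v≡23 (mod 29); (27|29)=-1, (23|29)=+1; sign (−1)^0·-1^3·+1^2 = -1.
(a,b)_13: α=2, u≡7; β=3, v≡4 (mod 13); (7|13)=-1, (4|13)=+1; sign (−1)^0·-1^3·+1^2 = -1.
(a,b)_23: α=1, u≡14; β=2, v≡11 (mod 23); (14|23)=-1, (11|23)=-1; sign (−1)^0·-1^2·-1^1 = -1.
(a,b)_5: α=0, u≡3; β=3, v≡4 (mod 5); (3|5)=-1, (4|5)=+1; sign (−1)^0·-1^3·+1^0 = -1.
(a,b)_19: α=3, u≡7; β=5, v≡5 (mod 19); (7|19)=+1, (5|19)=+1; sign (−1)^1·+1^5·+1^3 = -1.
(437, -107445 / ℚ) ramifies at {3, 5, 13, 19, 23, 29}: a division algebra.

[3, 5, 13, 19, 23, 29]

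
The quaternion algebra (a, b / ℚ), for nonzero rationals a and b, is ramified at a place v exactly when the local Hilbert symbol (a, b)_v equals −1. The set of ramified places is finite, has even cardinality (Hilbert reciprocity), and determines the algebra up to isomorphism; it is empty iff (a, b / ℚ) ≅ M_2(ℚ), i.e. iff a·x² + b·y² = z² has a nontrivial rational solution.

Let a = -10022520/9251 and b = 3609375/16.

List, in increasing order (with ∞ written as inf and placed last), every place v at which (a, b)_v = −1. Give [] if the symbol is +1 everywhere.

Mod squares: a ≡ -330, b ≡ 231. Check v ∈ {∞, 2, 3, 5, 7, 11, 17, 29}.
v=∞: -330 < 0 and 231 > 0  ⇒  (a,b)_∞ = +1.
v=2: v_2(a)=3, v_2(b)=-4; units ≡ 3, 7 (mod 8); ε·ε+αω+βω = 1·1+3·0+-4·1 ≡ 1  ⇒  (a,b)_2 = -1.
v=5: a=5^1·(≡1), b=5^6·(≡1) mod 5; (1|5)=+1, (1|5)=+1; (−1)^{1·6·2}·(+1)^6·(+1)^1 = +1.
v=7: a=7^0·(≡6), b=7^1·(≡6) mod 7; (6|7)=-1, (6|7)=-1; (−1)^{0·1·3}·(-1)^1·(-1)^0 = -1.
v=3: a=3^1·(≡1), b=3^1·(≡2) mod 3; (1|3)=+1, (2|3)=-1; (−1)^{1·1·1}·(+1)^1·(-1)^1 = +1.
v=11: a=11^-1·(≡4), b=11^1·(≡10) mod 11; (4|11)=+1, (10|11)=-1; (−1)^{-1·1·5}·(+1)^1·(-1)^-1 = +1.
v=17: a=17^4·(≡11), b=17^0·(≡14) mod 17; (11|17)=-1, (14|17)=-1; (−1)^{4·0·8}·(-1)^0·(-1)^4 = +1.
v=29: a=29^-2·(≡26), b=29^0·(≡4) mod 29; (26|29)=-1, (4|29)=+1; (−1)^{-2·0·14}·(-1)^0·(+1)^-2 = +1.
(-330, 231 / ℚ) ramifies at {2, 7}: a division algebra.

[2, 7]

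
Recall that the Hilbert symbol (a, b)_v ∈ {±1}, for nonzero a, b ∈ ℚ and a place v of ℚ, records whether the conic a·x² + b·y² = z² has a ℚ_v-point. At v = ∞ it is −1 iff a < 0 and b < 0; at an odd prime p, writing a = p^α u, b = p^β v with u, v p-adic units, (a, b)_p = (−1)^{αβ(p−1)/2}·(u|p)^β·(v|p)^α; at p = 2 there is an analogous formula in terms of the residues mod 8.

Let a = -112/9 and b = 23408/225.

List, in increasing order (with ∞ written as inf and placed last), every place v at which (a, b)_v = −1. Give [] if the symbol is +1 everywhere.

Mod squares: a ≡ -7, b ≡ 1463. Check v ∈ {∞, 2, 3, 5, 7, 11, 19}.
v=7: a=7^1·(≡6), b=7^1·(≡5) mod 7; (6|7)=-1, (5|7)=-1; (−1)^{1·1·3}·(-1)^1·(-1)^1 = -1.
v=19: a=19^0·(≡15), b=19^1·(≡1) mod 19; (15|19)=-1, (1|19)=+1; (−1)^{0·1·9}·(-1)^1·(+1)^0 = -1.
v=11: a=11^0·(≡1), b=11^1·(≡1) mod 11; (1|11)=+1, (1|11)=+1; (−1)^{0·1·5}·(+1)^1·(+1)^0 = +1.
v=3: a=3^-2·(≡2), b=3^-2·(≡2) mod 3; (2|3)=-1, (2|3)=-1; (−1)^{-2·-2·1}·(-1)^-2·(-1)^-2 = +1.
v=5: a=5^0·(≡2), b=5^-2·(≡2) mod 5; (2|5)=-1, (2|5)=-1; (−1)^{0·-2·2}·(-1)^-2·(-1)^0 = +1.
v=2: v_2(a)=4, v_2(b)=4; units ≡ 1, 7 (mod 8); ε·ε+αω+βω = 0·1+4·0+4·0 ≡ 0  ⇒  (a,b)_2 = +1.
v=∞: -7 < 0 and 1463 > 0  ⇒  (a,b)_∞ = +1.
|Ram(-7, 1463)| = 2, even; anisotropic at {7, 19}.

[7, 19]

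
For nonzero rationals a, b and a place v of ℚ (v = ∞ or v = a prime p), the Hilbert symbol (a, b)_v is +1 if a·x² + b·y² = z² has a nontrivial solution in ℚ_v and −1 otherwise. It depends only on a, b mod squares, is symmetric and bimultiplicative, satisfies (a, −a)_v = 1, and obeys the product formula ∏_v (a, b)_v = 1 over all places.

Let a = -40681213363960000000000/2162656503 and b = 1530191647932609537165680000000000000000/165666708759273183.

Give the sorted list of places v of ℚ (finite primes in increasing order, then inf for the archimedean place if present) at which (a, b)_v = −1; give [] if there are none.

(a, b) ≡ (-133, 127946) mod (ℚ^×)²; places V = {2, 3, 5, 7, 11, 13, 19, 31, 37, ∞}.
(a,b)_37: α=4, u≡18; β=7, v≡15 (mod 37); (18|37)=-1, (15|37)=-1; sign (−1)^0·-1^7·-1^4 = -1.
(a,b)_2: α=12, β=19; u≡3, v≡5 (mod 8); ε(u)ε(v)=1·0, αω(v)=12·1, βω(u)=19·1; sum ≡ 1  ⇒  -1.
(a,b)_11: α=0, u≡10; β=-4, v≡4 (mod 11); (10|11)=-1, (4|11)=+1; sign (−1)^0·-1^-4·+1^0 = +1.
(a,b)_3: α=-8, u≡2; β=-6, v≡2 (mod 3); (2|3)=-1, (2|3)=-1; sign (−1)^0·-1^-6·-1^-8 = +1.
(a,b)_5: α=10, u≡2; β=16, v≡1 (mod 5); (2|5)=-1, (1|5)=+1; sign (−1)^0·-1^16·+1^10 = +1.
(a,b)_31: α=-2, u≡12; β=-4, v≡16 (mod 31); (12|31)=-1, (16|31)=+1; sign (−1)^0·-1^-4·+1^-2 = +1.
(a,b)_13: α=4, u≡10; β=9, v≡4 (mod 13); (10|13)=+1, (4|13)=+1; sign (−1)^0·+1^9·+1^4 = +1.
(a,b)_∞: sgn(-133)=−, sgn(127946)=+, so +1.
(a,b)_19: α=1, u≡3; β=1, v≡13 (mod 19); (3|19)=-1, (13|19)=-1; sign (−1)^1·-1^1·-1^1 = -1.
(a,b)_7: α=-3, u≡2; β=-5, v≡1 (mod 7); (2|7)=+1, (1|7)=+1; sign (−1)^1·+1^-5·+1^-3 = -1.
Ram(-133, 127946) = {2, 7, 19, 37}; no ℚ_2-point on the conic.

[2, 7, 19, 37]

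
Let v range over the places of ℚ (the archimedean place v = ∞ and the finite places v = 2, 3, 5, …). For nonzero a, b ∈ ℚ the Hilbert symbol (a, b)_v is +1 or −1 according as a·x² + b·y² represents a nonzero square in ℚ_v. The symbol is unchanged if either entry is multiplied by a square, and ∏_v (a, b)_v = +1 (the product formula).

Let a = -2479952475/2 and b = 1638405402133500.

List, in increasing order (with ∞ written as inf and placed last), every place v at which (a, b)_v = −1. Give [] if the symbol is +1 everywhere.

[3, 5, 7, 11]

Mod squares: a ≡ -22, b ≡ 15015. Check v ∈ {∞, 2, 3, 5, 7, 11, 13}.
v=5: a=5^2·(≡3), b=5^3·(≡3) mod 5; (3|5)=-1, (3|5)=-1; (−1)^{2·3·2}·(-1)^3·(-1)^2 = -1.
v=11: a=11^3·(≡5), b=11^5·(≡4) mod 11; (5|11)=+1, (4|11)=+1; (−1)^{3·5·5}·(+1)^5·(+1)^3 = -1.
v=13: a=13^2·(≡4), b=13^3·(≡2) mod 13; (4|13)=+1, (2|13)=-1; (−1)^{2·3·6}·(+1)^3·(-1)^2 = +1.
v=7: a=7^2·(≡3), b=7^3·(≡6) mod 7; (3|7)=-1, (6|7)=-1; (−1)^{2·3·3}·(-1)^3·(-1)^2 = -1.
v=3: a=3^2·(≡2), b=3^3·(≡1) mod 3; (2|3)=-1, (1|3)=+1; (−1)^{2·3·1}·(-1)^3·(+1)^2 = -1.
v=∞: -22 < 0 and 15015 > 0  ⇒  (a,b)_∞ = +1.
v=2: v_2(a)=-1, v_2(b)=2; units ≡ 5, 7 (mod 8); ε·ε+αω+βω = 0·1+-1·0+2·1 ≡ 0  ⇒  (a,b)_2 = +1.
Ram(-22, 15015) = {3, 5, 7, 11}; no ℚ_3-point on the conic.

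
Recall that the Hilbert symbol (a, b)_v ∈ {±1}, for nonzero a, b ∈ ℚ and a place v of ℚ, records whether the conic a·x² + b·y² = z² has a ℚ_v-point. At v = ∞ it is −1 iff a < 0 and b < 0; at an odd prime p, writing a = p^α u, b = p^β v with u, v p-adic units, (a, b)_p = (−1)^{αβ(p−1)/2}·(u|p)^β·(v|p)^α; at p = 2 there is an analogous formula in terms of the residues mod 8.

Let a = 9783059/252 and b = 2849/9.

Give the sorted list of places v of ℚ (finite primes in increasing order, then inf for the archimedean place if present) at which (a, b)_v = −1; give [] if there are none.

[13, 37]

Mod squares: a ≡ 37037, b ≡ 2849. Check v ∈ {∞, 2, 3, 7, 11, 13, 37, 43}.
v=7: a=7^-1·(≡6), b=7^1·(≡4) mod 7; (6|7)=-1, (4|7)=+1; (−1)^{-1·1·3}·(-1)^1·(+1)^-1 = +1.
v=3: a=3^-2·(≡2), b=3^-2·(≡2) mod 3; (2|3)=-1, (2|3)=-1; (−1)^{-2·-2·1}·(-1)^-2·(-1)^-2 = +1.
v=11: a=11^1·(≡3), b=11^1·(≡8) mod 11; (3|11)=+1, (8|11)=-1; (−1)^{1·1·5}·(+1)^1·(-1)^1 = +1.
v=13: a=13^1·(≡5), b=13^0·(≡6) mod 13; (5|13)=-1, (6|13)=-1; (−1)^{1·0·6}·(-1)^0·(-1)^1 = -1.
v=37: a=37^1·(≡31), b=37^1·(≡25) mod 37; (31|37)=-1, (25|37)=+1; (−1)^{1·1·18}·(-1)^1·(+1)^1 = -1.
v=43: a=43^2·(≡14), b=43^0·(≡6) mod 43; (14|43)=+1, (6|43)=+1; (−1)^{2·0·21}·(+1)^0·(+1)^2 = +1.
v=∞: 37037 > 0 and 2849 > 0  ⇒  (a,b)_∞ = +1.
v=2: v_2(a)=-2, v_2(b)=0; units ≡ 5, 1 (mod 8); ε·ε+αω+βω = 0·0+-2·0+0·1 ≡ 0  ⇒  (a,b)_2 = +1.
(37037, 2849 / ℚ) ramifies at {13, 37}: a division algebra.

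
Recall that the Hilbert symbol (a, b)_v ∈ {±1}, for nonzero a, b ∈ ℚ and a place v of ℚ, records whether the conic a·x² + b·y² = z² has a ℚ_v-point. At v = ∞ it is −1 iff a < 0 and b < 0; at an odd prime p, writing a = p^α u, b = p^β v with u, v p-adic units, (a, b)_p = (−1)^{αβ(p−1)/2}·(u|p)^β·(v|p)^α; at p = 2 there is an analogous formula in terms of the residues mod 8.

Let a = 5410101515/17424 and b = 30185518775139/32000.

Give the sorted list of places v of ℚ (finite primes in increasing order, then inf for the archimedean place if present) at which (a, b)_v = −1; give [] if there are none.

[2, 5]

(a, b) ≡ (1235, 95) mod (ℚ^×)²; places V = {2, 3, 5, 7, 11, 13, 19, 23, ∞}.
(a,b)_3: α=-2, u≡2; β=12, v≡2 (mod 3); (2|3)=-1, (2|3)=-1; sign (−1)^0·-1^12·-1^-2 = +1.
(a,b)_23: α=2, u≡3; β=0, v≡12 (mod 23); (3|23)=+1, (12|23)=+1; sign (−1)^0·+1^0·+1^2 = +1.
(a,b)_19: α=1, u≡15; β=3, v≡6 (mod 19); (15|19)=-1, (6|19)=+1; sign (−1)^1·-1^3·+1^1 = +1.
(a,b)_∞: sgn(1235)=+, sgn(95)=+, so +1.
(a,b)_11: α=-2, u≡5; β=0, v≡2 (mod 11); (5|11)=+1, (2|11)=-1; sign (−1)^0·+1^0·-1^-2 = +1.
(a,b)_5: α=1, u≡2; β=-3, v≡4 (mod 5); (2|5)=-1, (4|5)=+1; sign (−1)^0·-1^-3·+1^1 = -1.
(a,b)_13: α=3, u≡12; β=2, v≡4 (mod 13); (12|13)=+1, (4|13)=+1; sign (−1)^0·+1^2·+1^3 = +1.
(a,b)_2: α=-4, β=-8; u≡3, v≡7 (mod 8); ε(u)ε(v)=1·1, αω(v)=-4·0, βω(u)=-8·1; sum ≡ 1  ⇒  -1.
(a,b)_7: α=2, u≡5; β=2, v≡2 (mod 7); (5|7)=-1, (2|7)=+1; sign (−1)^0·-1^2·+1^2 = +1.
|Ram(1235, 95)| = 2, even; anisotropic at {2, 5}.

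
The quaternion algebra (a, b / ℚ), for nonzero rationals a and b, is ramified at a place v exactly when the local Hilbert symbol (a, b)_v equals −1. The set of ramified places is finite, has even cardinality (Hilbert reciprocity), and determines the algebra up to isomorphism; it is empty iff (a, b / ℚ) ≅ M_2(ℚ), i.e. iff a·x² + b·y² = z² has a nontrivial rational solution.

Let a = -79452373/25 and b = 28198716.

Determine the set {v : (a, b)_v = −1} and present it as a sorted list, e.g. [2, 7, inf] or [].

[2, 3, 7, 11, 13, 29]

(a, b) ≡ (-1621477, 143871) mod (ℚ^×)²; places V = {2, 3, 5, 7, 11, 13, 17, 23, 29, 31, ∞}.
(a,b)_11: α=1, u≡3; β=0, v≡7 (mod 11); (3|11)=+1, (7|11)=-1; sign (−1)^0·+1^0·-1^1 = -1.
(a,b)_17: α=1, u≡7; β=1, v≡7 (mod 17); (7|17)=-1, (7|17)=-1; sign (−1)^0·-1^1·-1^1 = +1.
(a,b)_13: α=1, u≡5; β=1, v≡4 (mod 13); (5|13)=-1, (4|13)=+1; sign (−1)^0·-1^1·+1^1 = -1.
(a,b)_5: α=-2, u≡2; β=0, v≡1 (mod 5); (2|5)=-1, (1|5)=+1; sign (−1)^0·-1^0·+1^-2 = +1.
(a,b)_31: α=0, u≡4; β=1, v≡3 (mod 31); (4|31)=+1, (3|31)=-1; sign (−1)^0·+1^1·-1^0 = +1.
(a,b)_23: α=1, u≡17; β=0, v≡3 (mod 23); (17|23)=-1, (3|23)=+1; sign (−1)^0·-1^0·+1^1 = +1.
(a,b)_29: α=1, u≡5; β=0, v≡15 (mod 29); (5|29)=+1, (15|29)=-1; sign (−1)^0·+1^0·-1^1 = -1.
(a,b)_2: α=0, β=2; u≡3, v≡7 (mod 8); ε(u)ε(v)=1·1, αω(v)=0·0, βω(u)=2·1; sum ≡ 1  ⇒  -1.
(a,b)_7: α=2, u≡6; β=3, v≡4 (mod 7); (6|7)=-1, (4|7)=+1; sign (−1)^0·-1^3·+1^2 = -1.
(a,b)_3: α=0, u≡2; β=1, v≡2 (mod 3); (2|3)=-1, (2|3)=-1; sign (−1)^0·-1^1·-1^0 = -1.
(a,b)_∞: sgn(-1621477)=−, sgn(143871)=+, so +1.
Ram(-1621477, 143871) = {2, 3, 7, 11, 13, 29}; no ℚ_2-point on the conic.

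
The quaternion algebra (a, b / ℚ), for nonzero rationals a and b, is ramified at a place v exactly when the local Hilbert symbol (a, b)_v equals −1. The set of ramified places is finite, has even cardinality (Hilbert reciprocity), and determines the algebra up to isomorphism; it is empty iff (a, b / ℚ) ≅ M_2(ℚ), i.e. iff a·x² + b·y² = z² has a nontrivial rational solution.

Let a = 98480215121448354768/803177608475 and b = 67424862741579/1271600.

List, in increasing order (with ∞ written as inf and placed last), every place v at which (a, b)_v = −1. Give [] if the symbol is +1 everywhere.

[11, 23]

Mod squares: a ≡ 227447, b ≡ 9889. Check v ∈ {∞, 2, 3, 5, 7, 11, 17, 23, 29, 31}.
v=23: a=23^3·(≡21), b=23^2·(≡17) mod 23; (21|23)=-1, (17|23)=-1; (−1)^{3·2·11}·(-1)^2·(-1)^3 = -1.
v=17: a=17^-6·(≡4), b=17^-2·(≡3) mod 17; (4|17)=+1, (3|17)=-1; (−1)^{-6·-2·8}·(+1)^-2·(-1)^-6 = +1.
v=2: v_2(a)=4, v_2(b)=-4; units ≡ 7, 1 (mod 8); ε·ε+αω+βω = 1·0+4·0+-4·0 ≡ 0  ⇒  (a,b)_2 = +1.
v=31: a=31^1·(≡17), b=31^1·(≡8) mod 31; (17|31)=-1, (8|31)=+1; (−1)^{1·1·15}·(-1)^1·(+1)^1 = +1.
v=29: a=29^1·(≡13), b=29^1·(≡20) mod 29; (13|29)=+1, (20|29)=+1; (−1)^{1·1·14}·(+1)^1·(+1)^1 = +1.
v=11: a=11^-3·(≡6), b=11^-1·(≡2) mod 11; (6|11)=-1, (2|11)=-1; (−1)^{-3·-1·5}·(-1)^-1·(-1)^-3 = -1.
v=7: a=7^6·(≡3), b=7^4·(≡6) mod 7; (3|7)=-1, (6|7)=-1; (−1)^{6·4·3}·(-1)^4·(-1)^6 = +1.
v=∞: 227447 > 0 and 9889 > 0  ⇒  (a,b)_∞ = +1.
v=5: a=5^-2·(≡2), b=5^-2·(≡1) mod 5; (2|5)=-1, (1|5)=+1; (−1)^{-2·-2·2}·(-1)^-2·(+1)^-2 = +1.
v=3: a=3^14·(≡2), b=3^10·(≡1) mod 3; (2|3)=-1, (1|3)=+1; (−1)^{14·10·1}·(-1)^10·(+1)^14 = +1.
|Ram(227447, 9889)| = 2, even; anisotropic at {11, 23}.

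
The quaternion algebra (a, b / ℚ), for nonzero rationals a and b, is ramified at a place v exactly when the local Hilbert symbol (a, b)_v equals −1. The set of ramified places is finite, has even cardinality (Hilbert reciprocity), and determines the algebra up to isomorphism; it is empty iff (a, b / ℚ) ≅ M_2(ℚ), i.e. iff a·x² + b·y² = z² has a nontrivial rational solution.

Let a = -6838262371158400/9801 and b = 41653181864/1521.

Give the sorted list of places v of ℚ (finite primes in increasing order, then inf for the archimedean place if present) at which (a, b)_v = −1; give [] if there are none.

[7, 29, 37, 43]

(a, b) ≡ (-516110854, 4337066) mod (ℚ^×)²; places V = {2, 3, 5, 7, 11, 13, 17, 29, 37, 43, 47, ∞}.
(a,b)_13: α=2, u≡3; β=-2, v≡11 (mod 13); (3|13)=+1, (11|13)=-1; sign (−1)^0·+1^-2·-1^2 = +1.
(a,b)_37: α=1, u≡7; β=1, v≡29 (mod 37); (7|37)=+1, (29|37)=-1; sign (−1)^0·+1^1·-1^1 = -1.
(a,b)_2: α=7, β=3; u≡5, v≡5 (mod 8); ε(u)ε(v)=0·0, αω(v)=7·1, βω(u)=3·1; sum ≡ 0  ⇒  +1.
(a,b)_17: α=1, u≡6; β=0, v≡1 (mod 17); (6|17)=-1, (1|17)=+1; sign (−1)^0·-1^0·+1^1 = +1.
(a,b)_3: α=-4, u≡2; β=-2, v≡2 (mod 3); (2|3)=-1, (2|3)=-1; sign (−1)^0·-1^-2·-1^-4 = +1.
(a,b)_43: α=1, u≡3; β=1, v≡28 (mod 43); (3|43)=-1, (28|43)=-1; sign (−1)^1·-1^1·-1^1 = -1.
(a,b)_∞: sgn(-516110854)=−, sgn(4337066)=+, so +1.
(a,b)_47: α=1, u≡23; β=1, v≡16 (mod 47); (23|47)=-1, (16|47)=+1; sign (−1)^1·-1^1·+1^1 = +1.
(a,b)_29: α=1, u≡8; β=1, v≡16 (mod 29); (8|29)=-1, (16|29)=+1; sign (−1)^0·-1^1·+1^1 = -1.
(a,b)_11: α=-2, u≡4; β=0, v≡10 (mod 11); (4|11)=+1, (10|11)=-1; sign (−1)^0·+1^0·-1^-2 = +1.
(a,b)_5: α=2, u≡4; β=0, v≡4 (mod 5); (4|5)=+1, (4|5)=+1; sign (−1)^0·+1^0·+1^2 = +1.
(a,b)_7: α=3, u≡5; β=4, v≡5 (mod 7); (5|7)=-1, (5|7)=-1; sign (−1)^0·-1^4·-1^3 = -1.
Ram(-516110854, 4337066) = {7, 29, 37, 43}; no ℚ_7-point on the conic.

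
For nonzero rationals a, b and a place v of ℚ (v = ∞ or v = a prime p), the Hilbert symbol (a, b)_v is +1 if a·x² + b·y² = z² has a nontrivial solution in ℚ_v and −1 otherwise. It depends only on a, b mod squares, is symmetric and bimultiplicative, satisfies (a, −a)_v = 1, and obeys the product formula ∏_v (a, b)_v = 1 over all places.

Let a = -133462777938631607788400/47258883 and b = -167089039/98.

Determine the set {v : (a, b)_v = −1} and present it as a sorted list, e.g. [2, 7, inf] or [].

Mod squares: a ≡ -35853, b ≡ -397358. Check v ∈ {∞, 2, 3, 5, 7, 13, 17, 19, 29, 31, 37}.
v=37: a=37^1·(≡1), b=37^0·(≡17) mod 37; (1|37)=+1, (17|37)=-1; (−1)^{1·0·18}·(+1)^0·(-1)^1 = -1.
v=19: a=19^1·(≡3), b=19^0·(≡13) mod 19; (3|19)=-1, (13|19)=-1; (−1)^{1·0·9}·(-1)^0·(-1)^1 = -1.
v=∞: -35853 < 0 and -397358 < 0  ⇒  (a,b)_∞ = -1.
v=7: a=7^-4·(≡1), b=7^-2·(≡1) mod 7; (1|7)=+1, (1|7)=+1; (−1)^{-4·-2·3}·(+1)^-2·(+1)^-4 = +1.
v=17: a=17^3·(≡4), b=17^1·(≡16) mod 17; (4|17)=+1, (16|17)=+1; (−1)^{3·1·8}·(+1)^1·(+1)^3 = +1.
v=5: a=5^2·(≡3), b=5^0·(≡2) mod 5; (3|5)=-1, (2|5)=-1; (−1)^{2·0·2}·(-1)^0·(-1)^2 = +1.
v=13: a=13^2·(≡9), b=13^1·(≡12) mod 13; (9|13)=+1, (12|13)=+1; (−1)^{2·1·6}·(+1)^1·(+1)^2 = +1.
v=29: a=29^6·(≡22), b=29^3·(≡2) mod 29; (22|29)=+1, (2|29)=-1; (−1)^{6·3·14}·(+1)^3·(-1)^6 = +1.
v=31: a=31^2·(≡16), b=31^1·(≡25) mod 31; (16|31)=+1, (25|31)=+1; (−1)^{2·1·15}·(+1)^1·(+1)^2 = +1.
v=3: a=3^-9·(≡1), b=3^0·(≡1) mod 3; (1|3)=+1, (1|3)=+1; (−1)^{-9·0·1}·(+1)^0·(+1)^-9 = +1.
v=2: v_2(a)=4, v_2(b)=-1; units ≡ 3, 1 (mod 8); ε·ε+αω+βω = 1·0+4·0+-1·1 ≡ 1  ⇒  (a,b)_2 = -1.
(-35853, -397358 / ℚ) ramifies at {2, 19, 37, ∞}: a division algebra.

[2, 19, 37, inf]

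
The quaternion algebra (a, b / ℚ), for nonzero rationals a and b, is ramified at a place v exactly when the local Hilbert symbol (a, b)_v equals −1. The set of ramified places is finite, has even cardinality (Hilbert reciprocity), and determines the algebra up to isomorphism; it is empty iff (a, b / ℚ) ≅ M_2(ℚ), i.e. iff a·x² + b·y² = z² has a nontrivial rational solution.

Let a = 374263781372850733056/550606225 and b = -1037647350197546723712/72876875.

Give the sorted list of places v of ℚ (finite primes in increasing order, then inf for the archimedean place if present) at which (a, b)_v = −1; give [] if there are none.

[2, 7, 11, 17]

(a, b) ≡ (714, -7106) mod (ℚ^×)²; places V = {2, 3, 5, 7, 11, 13, 17, 19, 53, ∞}.
(a,b)_19: α=-4, u≡7; β=-3, v≡1 (mod 19); (7|19)=+1, (1|19)=+1; sign (−1)^0·+1^-3·+1^-4 = +1.
(a,b)_3: α=5, u≡1; β=8, v≡1 (mod 3); (1|3)=+1, (1|3)=+1; sign (−1)^0·+1^8·+1^5 = +1.
(a,b)_5: α=-2, u≡4; β=-4, v≡1 (mod 5); (4|5)=+1, (1|5)=+1; sign (−1)^0·+1^-4·+1^-2 = +1.
(a,b)_53: α=2, u≡24; β=4, v≡7 (mod 53); (24|53)=+1, (7|53)=+1; sign (−1)^0·+1^4·+1^2 = +1.
(a,b)_17: α=1, u≡16; β=-1, v≡10 (mod 17); (16|17)=+1, (10|17)=-1; sign (−1)^0·+1^-1·-1^1 = -1.
(a,b)_11: α=4, u≡2; β=3, v≡3 (mod 11); (2|11)=-1, (3|11)=+1; sign (−1)^0·-1^3·+1^4 = -1.
(a,b)_∞: sgn(714)=+, sgn(-7106)=−, so +1.
(a,b)_13: α=-2, u≡1; β=0, v≡11 (mod 13); (1|13)=+1, (11|13)=-1; sign (−1)^0·+1^0·-1^-2 = +1.
(a,b)_2: α=17, β=7; u≡5, v≡7 (mod 8); ε(u)ε(v)=0·1, αω(v)=17·0, βω(u)=7·1; sum ≡ 1  ⇒  -1.
(a,b)_7: α=5, u≡4; β=6, v≡5 (mod 7); (4|7)=+1, (5|7)=-1; sign (−1)^0·+1^6·-1^5 = -1.
(714, -7106 / ℚ) ramifies at {2, 7, 11, 17}: a division algebra.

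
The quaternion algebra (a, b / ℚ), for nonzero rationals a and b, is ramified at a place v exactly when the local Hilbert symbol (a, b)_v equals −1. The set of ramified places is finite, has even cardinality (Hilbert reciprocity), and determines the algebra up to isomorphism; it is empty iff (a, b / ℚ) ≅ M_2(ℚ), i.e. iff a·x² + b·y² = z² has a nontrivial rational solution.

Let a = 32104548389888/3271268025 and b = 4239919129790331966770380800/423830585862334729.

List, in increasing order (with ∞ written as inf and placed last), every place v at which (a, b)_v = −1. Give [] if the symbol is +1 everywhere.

[37, 43]

Mod squares: a ≡ 513893, b ≡ 43. Check v ∈ {∞, 2, 3, 5, 13, 17, 19, 31, 37, 41, 43}.
v=2: v_2(a)=10, v_2(b)=22; units ≡ 5, 3 (mod 8); ε·ε+αω+βω = 0·1+10·1+22·1 ≡ 0  ⇒  (a,b)_2 = +1.
v=19: a=19^3·(≡13), b=19^2·(≡5) mod 19; (13|19)=-1, (5|19)=+1; (−1)^{3·2·9}·(-1)^2·(+1)^3 = +1.
v=17: a=17^1·(≡7), b=17^4·(≡4) mod 17; (7|17)=-1, (4|17)=+1; (−1)^{1·4·8}·(-1)^4·(+1)^1 = +1.
v=3: a=3^-4·(≡2), b=3^2·(≡1) mod 3; (2|3)=-1, (1|3)=+1; (−1)^{-4·2·1}·(-1)^2·(+1)^-4 = +1.
v=43: a=43^1·(≡25), b=43^3·(≡15) mod 43; (25|43)=+1, (15|43)=+1; (−1)^{1·3·21}·(+1)^3·(+1)^1 = -1.
v=∞: 513893 > 0 and 43 > 0  ⇒  (a,b)_∞ = +1.
v=37: a=37^1·(≡19), b=37^4·(≡19) mod 37; (19|37)=-1, (19|37)=-1; (−1)^{1·4·18}·(-1)^4·(-1)^1 = -1.
v=41: a=41^-2·(≡1), b=41^-4·(≡4) mod 41; (1|41)=+1, (4|41)=+1; (−1)^{-2·-4·20}·(+1)^-4·(+1)^-2 = +1.
v=31: a=31^-2·(≡24), b=31^-6·(≡6) mod 31; (24|31)=-1, (6|31)=-1; (−1)^{-2·-6·15}·(-1)^-6·(-1)^-2 = +1.
v=5: a=5^-2·(≡3), b=5^2·(≡3) mod 5; (3|5)=-1, (3|5)=-1; (−1)^{-2·2·2}·(-1)^2·(-1)^-2 = +1.
v=13: a=13^2·(≡12), b=13^-2·(≡12) mod 13; (12|13)=+1, (12|13)=+1; (−1)^{2·-2·6}·(+1)^-2·(+1)^2 = +1.
|Ram(513893, 43)| = 2, even; anisotropic at {37, 43}.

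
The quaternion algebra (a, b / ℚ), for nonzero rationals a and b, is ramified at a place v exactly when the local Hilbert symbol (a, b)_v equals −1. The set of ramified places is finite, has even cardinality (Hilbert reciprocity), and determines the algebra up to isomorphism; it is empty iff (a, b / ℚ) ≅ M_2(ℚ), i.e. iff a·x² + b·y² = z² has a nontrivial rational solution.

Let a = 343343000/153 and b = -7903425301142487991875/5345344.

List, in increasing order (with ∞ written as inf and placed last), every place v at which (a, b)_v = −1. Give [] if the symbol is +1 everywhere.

[2, 5, 7, 11, 13, 17]

(a, b) ≡ (24310, -3003) mod (ℚ^×)²; places V = {2, 3, 5, 7, 11, 13, 17, ∞}.
(a,b)_5: α=3, u≡3; β=4, v≡2 (mod 5); (3|5)=-1, (2|5)=-1; sign (−1)^0·-1^4·-1^3 = -1.
(a,b)_11: α=1, u≡6; β=3, v≡10 (mod 11); (6|11)=-1, (10|11)=-1; sign (−1)^1·-1^3·-1^1 = -1.
(a,b)_3: α=-2, u≡1; β=7, v≡1 (mod 3); (1|3)=+1, (1|3)=+1; sign (−1)^0·+1^7·+1^-2 = +1.
(a,b)_∞: sgn(24310)=+, sgn(-3003)=−, so +1.
(a,b)_17: α=-1, u≡2; β=-4, v≡14 (mod 17); (2|17)=+1, (14|17)=-1; sign (−1)^0·+1^-4·-1^-1 = -1.
(a,b)_2: α=3, β=-6; u≡3, v≡5 (mod 8); ε(u)ε(v)=1·0, αω(v)=3·1, βω(u)=-6·1; sum ≡ 1  ⇒  -1.
(a,b)_13: α=1, u≡7; β=3, v≡12 (mod 13); (7|13)=-1, (12|13)=+1; sign (−1)^0·-1^3·+1^1 = -1.
(a,b)_7: α=4, u≡3; β=11, v≡5 (mod 7); (3|7)=-1, (5|7)=-1; sign (−1)^0·-1^11·-1^4 = -1.
(24310, -3003 / ℚ) ramifies at {2, 5, 7, 11, 13, 17}: a division algebra.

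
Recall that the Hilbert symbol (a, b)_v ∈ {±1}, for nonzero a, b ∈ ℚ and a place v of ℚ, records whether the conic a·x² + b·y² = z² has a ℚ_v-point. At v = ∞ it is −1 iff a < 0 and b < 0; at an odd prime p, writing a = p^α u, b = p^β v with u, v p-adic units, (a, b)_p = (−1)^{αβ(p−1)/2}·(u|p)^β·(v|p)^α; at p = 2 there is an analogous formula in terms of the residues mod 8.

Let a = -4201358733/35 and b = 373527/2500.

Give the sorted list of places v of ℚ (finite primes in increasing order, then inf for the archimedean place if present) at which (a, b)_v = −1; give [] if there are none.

(a, b) ≡ (-255255, 7) mod (ℚ^×)²; places V = {2, 3, 5, 7, 11, 13, 17, 23, ∞}.
(a,b)_2: α=0, β=-2; u≡1, v≡7 (mod 8); ε(u)ε(v)=0·1, αω(v)=0·0, βω(u)=-2·0; sum ≡ 0  ⇒  +1.
(a,b)_3: α=3, u≡1; β=2, v≡1 (mod 3); (1|3)=+1, (1|3)=+1; sign (−1)^0·+1^2·+1^3 = +1.
(a,b)_7: α=-1, u≡6; β=3, v≡4 (mod 7); (6|7)=-1, (4|7)=+1; sign (−1)^1·-1^3·+1^-1 = +1.
(a,b)_∞: sgn(-255255)=−, sgn(7)=+, so +1.
(a,b)_17: α=1, u≡9; β=0, v≡3 (mod 17); (9|17)=+1, (3|17)=-1; sign (−1)^0·+1^0·-1^1 = -1.
(a,b)_23: α=2, u≡14; β=0, v≡22 (mod 23); (14|23)=-1, (22|23)=-1; sign (−1)^0·-1^0·-1^2 = +1.
(a,b)_5: α=-1, u≡1; β=-4, v≡3 (mod 5); (1|5)=+1, (3|5)=-1; sign (−1)^0·+1^-4·-1^-1 = -1.
(a,b)_11: α=3, u≡3; β=2, v≡6 (mod 11); (3|11)=+1, (6|11)=-1; sign (−1)^0·+1^2·-1^3 = -1.
(a,b)_13: α=1, u≡6; β=0, v≡6 (mod 13); (6|13)=-1, (6|13)=-1; sign (−1)^0·-1^0·-1^1 = -1.
Ram(-255255, 7) = {5, 11, 13, 17}; no ℚ_5-point on the conic.

[5, 11, 13, 17]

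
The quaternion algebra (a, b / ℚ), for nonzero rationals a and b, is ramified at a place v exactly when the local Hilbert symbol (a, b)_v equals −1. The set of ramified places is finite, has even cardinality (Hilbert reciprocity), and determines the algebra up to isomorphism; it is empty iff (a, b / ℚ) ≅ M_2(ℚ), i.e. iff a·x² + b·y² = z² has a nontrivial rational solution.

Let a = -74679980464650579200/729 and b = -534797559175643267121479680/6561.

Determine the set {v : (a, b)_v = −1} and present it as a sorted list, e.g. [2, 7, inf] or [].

[5, 13, 37, inf]

(a, b) ≡ (-12173, -173734795) mod (ℚ^×)²; places V = {2, 3, 5, 7, 13, 29, 37, 47, 53, ∞}.
(a,b)_47: α=1, u≡23; β=1, v≡9 (mod 47); (23|47)=-1, (9|47)=+1; sign (−1)^1·-1^1·+1^1 = +1.
(a,b)_∞: sgn(-12173)=−, sgn(-173734795)=−, so -1.
(a,b)_37: α=1, u≡12; β=1, v≡24 (mod 37); (12|37)=+1, (24|37)=-1; sign (−1)^0·+1^1·-1^1 = -1.
(a,b)_13: α=2, u≡5; β=3, v≡8 (mod 13); (5|13)=-1, (8|13)=-1; sign (−1)^0·-1^3·-1^2 = -1.
(a,b)_3: α=-6, u≡1; β=-8, v≡2 (mod 3); (1|3)=+1, (2|3)=-1; sign (−1)^0·+1^-8·-1^-6 = +1.
(a,b)_29: α=2, u≡5; β=3, v≡24 (mod 29); (5|29)=+1, (24|29)=+1; sign (−1)^0·+1^3·+1^2 = +1.
(a,b)_7: α=5, u≡2; β=6, v≡1 (mod 7); (2|7)=+1, (1|7)=+1; sign (−1)^0·+1^6·+1^5 = +1.
(a,b)_2: α=8, β=16; u≡3, v≡5 (mod 8); ε(u)ε(v)=1·0, αω(v)=8·1, βω(u)=16·1; sum ≡ 0  ⇒  +1.
(a,b)_5: α=2, u≡3; β=1, v≡4 (mod 5); (3|5)=-1, (4|5)=+1; sign (−1)^0·-1^1·+1^2 = -1.
(a,b)_53: α=2, u≡40; β=3, v≡35 (mod 53); (40|53)=+1, (35|53)=-1; sign (−1)^0·+1^3·-1^2 = +1.
(-12173, -173734795 / ℚ) ramifies at {5, 13, 37, ∞}: a division algebra.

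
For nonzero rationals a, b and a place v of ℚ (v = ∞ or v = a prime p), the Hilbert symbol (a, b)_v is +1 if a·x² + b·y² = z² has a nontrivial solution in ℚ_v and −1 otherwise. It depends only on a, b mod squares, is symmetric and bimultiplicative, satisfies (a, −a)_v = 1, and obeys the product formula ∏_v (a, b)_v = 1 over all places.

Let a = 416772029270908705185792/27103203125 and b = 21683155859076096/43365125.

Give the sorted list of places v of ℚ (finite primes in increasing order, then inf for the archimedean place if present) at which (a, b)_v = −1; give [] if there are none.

[5, 17]

Mod squares: a ≡ 152490, b ≡ 105. Check v ∈ {∞, 2, 3, 5, 7, 11, 13, 17, 19, 23, 31}.
v=13: a=13^1·(≡1), b=13^0·(≡9) mod 13; (1|13)=+1, (9|13)=+1; (−1)^{1·0·6}·(+1)^0·(+1)^1 = +1.
v=3: a=3^15·(≡1), b=3^9·(≡2) mod 3; (1|3)=+1, (2|3)=-1; (−1)^{15·9·1}·(+1)^9·(-1)^15 = +1.
v=17: a=17^1·(≡12), b=17^0·(≡7) mod 17; (12|17)=-1, (7|17)=-1; (−1)^{1·0·8}·(-1)^0·(-1)^1 = -1.
v=2: v_2(a)=13, v_2(b)=10; units ≡ 5, 1 (mod 8); ε·ε+αω+βω = 0·0+13·0+10·1 ≡ 0  ⇒  (a,b)_2 = +1.
v=23: a=23^1·(≡18), b=23^2·(≡18) mod 23; (18|23)=+1, (18|23)=+1; (−1)^{1·2·11}·(+1)^2·(+1)^1 = +1.
v=7: a=7^8·(≡2), b=7^5·(≡2) mod 7; (2|7)=+1, (2|7)=+1; (−1)^{8·5·3}·(+1)^5·(+1)^8 = +1.
v=5: a=5^-7·(≡2), b=5^-3·(≡1) mod 5; (2|5)=-1, (1|5)=+1; (−1)^{-7·-3·2}·(-1)^-3·(+1)^-7 = -1.
v=19: a=19^-2·(≡15), b=19^-2·(≡10) mod 19; (15|19)=-1, (10|19)=-1; (−1)^{-2·-2·9}·(-1)^-2·(-1)^-2 = +1.
v=∞: 152490 > 0 and 105 > 0  ⇒  (a,b)_∞ = +1.
v=11: a=11^2·(≡8), b=11^2·(≡7) mod 11; (8|11)=-1, (7|11)=-1; (−1)^{2·2·5}·(-1)^2·(-1)^2 = +1.
v=31: a=31^-2·(≡10), b=31^-2·(≡3) mod 31; (10|31)=+1, (3|31)=-1; (−1)^{-2·-2·15}·(+1)^-2·(-1)^-2 = +1.
|Ram(152490, 105)| = 2, even; anisotropic at {5, 17}.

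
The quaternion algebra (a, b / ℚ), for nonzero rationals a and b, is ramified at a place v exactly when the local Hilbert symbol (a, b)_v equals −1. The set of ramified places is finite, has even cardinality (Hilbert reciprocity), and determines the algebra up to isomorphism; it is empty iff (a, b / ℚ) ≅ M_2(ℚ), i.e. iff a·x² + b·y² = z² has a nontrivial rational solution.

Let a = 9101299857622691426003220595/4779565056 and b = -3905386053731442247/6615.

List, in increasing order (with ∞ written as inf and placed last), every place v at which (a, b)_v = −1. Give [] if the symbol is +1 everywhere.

[17, 29]

(a, b) ≡ (2451570, -140505) mod (ℚ^×)²; places V = {2, 3, 5, 7, 11, 17, 19, 23, 29, 31, ∞}.
(a,b)_5: α=1, u≡4; β=-1, v≡1 (mod 5); (4|5)=+1, (1|5)=+1; sign (−1)^0·+1^-1·+1^1 = +1.
(a,b)_19: α=1, u≡11; β=1, v≡15 (mod 19); (11|19)=+1, (15|19)=-1; sign (−1)^1·+1^1·-1^1 = +1.
(a,b)_23: α=3, u≡12; β=4, v≡9 (mod 23); (12|23)=+1, (9|23)=+1; sign (−1)^0·+1^4·+1^3 = +1.
(a,b)_∞: sgn(2451570)=+, sgn(-140505)=−, so +1.
(a,b)_11: α=9, u≡8; β=6, v≡9 (mod 11); (8|11)=-1, (9|11)=+1; sign (−1)^0·-1^6·+1^9 = +1.
(a,b)_31: α=2, u≡1; β=0, v≡25 (mod 31); (1|31)=+1, (25|31)=+1; sign (−1)^0·+1^0·+1^2 = +1.
(a,b)_29: α=4, u≡27; β=3, v≡21 (mod 29); (27|29)=-1, (21|29)=-1; sign (−1)^0·-1^3·-1^4 = -1.
(a,b)_17: α=3, u≡2; β=1, v≡5 (mod 17); (2|17)=+1, (5|17)=-1; sign (−1)^0·+1^1·-1^3 = -1.
(a,b)_3: α=-5, u≡2; β=-3, v≡1 (mod 3); (2|3)=-1, (1|3)=+1; sign (−1)^1·-1^-3·+1^-5 = +1.
(a,b)_7: α=-4, u≡2; β=-2, v≡6 (mod 7); (2|7)=+1, (6|7)=-1; sign (−1)^0·+1^-2·-1^-4 = +1.
(a,b)_2: α=-13, β=0; u≡1, v≡7 (mod 8); ε(u)ε(v)=0·1, αω(v)=-13·0, βω(u)=0·0; sum ≡ 0  ⇒  +1.
(2451570, -140505 / ℚ) ramifies at {17, 29}: a division algebra.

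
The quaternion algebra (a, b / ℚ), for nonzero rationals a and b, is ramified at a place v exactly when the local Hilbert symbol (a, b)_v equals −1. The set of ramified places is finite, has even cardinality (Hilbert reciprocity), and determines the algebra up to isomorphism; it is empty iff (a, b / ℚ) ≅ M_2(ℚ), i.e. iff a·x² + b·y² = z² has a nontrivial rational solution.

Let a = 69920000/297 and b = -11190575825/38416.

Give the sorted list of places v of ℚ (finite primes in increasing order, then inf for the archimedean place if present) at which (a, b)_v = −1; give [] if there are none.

[23, 29]

Mod squares: a ≡ 14421, b ≡ -7337. Check v ∈ {∞, 2, 3, 5, 7, 11, 13, 19, 23, 29}.
v=13: a=13^0·(≡3), b=13^2·(≡11) mod 13; (3|13)=+1, (11|13)=-1; (−1)^{0·2·6}·(+1)^2·(-1)^0 = +1.
v=29: a=29^0·(≡2), b=29^1·(≡17) mod 29; (2|29)=-1, (17|29)=-1; (−1)^{0·1·14}·(-1)^1·(-1)^0 = -1.
v=19: a=19^1·(≡13), b=19^2·(≡1) mod 19; (13|19)=-1, (1|19)=+1; (−1)^{1·2·9}·(-1)^2·(+1)^1 = +1.
v=23: a=23^1·(≡1), b=23^1·(≡13) mod 23; (1|23)=+1, (13|23)=+1; (−1)^{1·1·11}·(+1)^1·(+1)^1 = -1.
v=11: a=11^-1·(≡8), b=11^1·(≡9) mod 11; (8|11)=-1, (9|11)=+1; (−1)^{-1·1·5}·(-1)^1·(+1)^-1 = +1.
v=∞: 14421 > 0 and -7337 < 0  ⇒  (a,b)_∞ = +1.
v=5: a=5^4·(≡1), b=5^2·(≡2) mod 5; (1|5)=+1, (2|5)=-1; (−1)^{4·2·2}·(+1)^2·(-1)^4 = +1.
v=3: a=3^-3·(≡1), b=3^0·(≡1) mod 3; (1|3)=+1, (1|3)=+1; (−1)^{-3·0·1}·(+1)^0·(+1)^-3 = +1.
v=2: v_2(a)=8, v_2(b)=-4; units ≡ 5, 7 (mod 8); ε·ε+αω+βω = 0·1+8·0+-4·1 ≡ 0  ⇒  (a,b)_2 = +1.
v=7: a=7^0·(≡1), b=7^-4·(≡6) mod 7; (1|7)=+1, (6|7)=-1; (−1)^{0·-4·3}·(+1)^-4·(-1)^0 = +1.
Ram(14421, -7337) = {23, 29}; no ℚ_23-point on the conic.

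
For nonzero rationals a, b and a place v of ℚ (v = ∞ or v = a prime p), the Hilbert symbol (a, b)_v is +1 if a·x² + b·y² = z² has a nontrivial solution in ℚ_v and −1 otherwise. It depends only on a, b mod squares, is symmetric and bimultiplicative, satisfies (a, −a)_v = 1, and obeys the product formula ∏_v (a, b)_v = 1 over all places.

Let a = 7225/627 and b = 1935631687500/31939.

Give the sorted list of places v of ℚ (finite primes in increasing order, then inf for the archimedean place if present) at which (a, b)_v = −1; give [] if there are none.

(a, b) ≡ (627, 57) mod (ℚ^×)²; places V = {2, 3, 5, 7, 11, 17, 19, 41, ∞}.
(a,b)_11: α=-1, u≡10; β=0, v≡10 (mod 11); (10|11)=-1, (10|11)=-1; sign (−1)^0·-1^0·-1^-1 = -1.
(a,b)_3: α=-1, u≡2; β=7, v≡1 (mod 3); (2|3)=-1, (1|3)=+1; sign (−1)^1·-1^7·+1^-1 = +1.
(a,b)_41: α=0, u≡11; β=-2, v≡16 (mod 41); (11|41)=-1, (16|41)=+1; sign (−1)^0·-1^-2·+1^0 = +1.
(a,b)_19: α=-1, u≡18; β=-1, v≡12 (mod 19); (18|19)=-1, (12|19)=-1; sign (−1)^1·-1^-1·-1^-1 = -1.
(a,b)_2: α=0, β=2; u≡3, v≡1 (mod 8); ε(u)ε(v)=1·0, αω(v)=0·0, βω(u)=2·1; sum ≡ 0  ⇒  +1.
(a,b)_17: α=2, u≡13; β=2, v≡10 (mod 17); (13|17)=+1, (10|17)=-1; sign (−1)^0·+1^2·-1^2 = +1.
(a,b)_5: α=2, u≡2; β=6, v≡2 (mod 5); (2|5)=-1, (2|5)=-1; sign (−1)^0·-1^6·-1^2 = +1.
(a,b)_∞: sgn(627)=+, sgn(57)=+, so +1.
(a,b)_7: α=0, u≡2; β=2, v≡2 (mod 7); (2|7)=+1, (2|7)=+1; sign (−1)^0·+1^2·+1^0 = +1.
(627, 57 / ℚ) ramifies at {11, 19}: a division algebra.

[11, 19]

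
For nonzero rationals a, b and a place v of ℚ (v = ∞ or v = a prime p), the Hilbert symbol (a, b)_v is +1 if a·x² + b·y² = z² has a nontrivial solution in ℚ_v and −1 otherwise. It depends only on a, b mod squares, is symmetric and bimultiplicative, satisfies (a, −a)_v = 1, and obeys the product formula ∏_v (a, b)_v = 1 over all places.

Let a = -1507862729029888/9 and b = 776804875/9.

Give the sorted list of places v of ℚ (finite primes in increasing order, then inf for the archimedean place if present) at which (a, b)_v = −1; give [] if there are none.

(a, b) ≡ (-2233, 256795) mod (ℚ^×)²; places V = {2, 3, 5, 7, 11, 23, 29, ∞}.
(a,b)_11: α=3, u≡6; β=3, v≡1 (mod 11); (6|11)=-1, (1|11)=+1; sign (−1)^1·-1^3·+1^3 = +1.
(a,b)_7: α=3, u≡6; β=1, v≡6 (mod 7); (6|7)=-1, (6|7)=-1; sign (−1)^1·-1^1·-1^3 = -1.
(a,b)_29: α=3, u≡10; β=1, v≡10 (mod 29); (10|29)=-1, (10|29)=-1; sign (−1)^0·-1^1·-1^3 = +1.
(a,b)_23: α=2, u≡5; β=1, v≡21 (mod 23); (5|23)=-1, (21|23)=-1; sign (−1)^0·-1^1·-1^2 = -1.
(a,b)_2: α=8, β=0; u≡7, v≡3 (mod 8); ε(u)ε(v)=1·1, αω(v)=8·1, βω(u)=0·0; sum ≡ 1  ⇒  -1.
(a,b)_3: α=-2, u≡2; β=-2, v≡1 (mod 3); (2|3)=-1, (1|3)=+1; sign (−1)^0·-1^-2·+1^-2 = +1.
(a,b)_5: α=0, u≡3; β=3, v≡1 (mod 5); (3|5)=-1, (1|5)=+1; sign (−1)^0·-1^3·+1^0 = -1.
(a,b)_∞: sgn(-2233)=−, sgn(256795)=+, so +1.
(-2233, 256795 / ℚ) ramifies at {2, 5, 7, 23}: a division algebra.

[2, 5, 7, 23]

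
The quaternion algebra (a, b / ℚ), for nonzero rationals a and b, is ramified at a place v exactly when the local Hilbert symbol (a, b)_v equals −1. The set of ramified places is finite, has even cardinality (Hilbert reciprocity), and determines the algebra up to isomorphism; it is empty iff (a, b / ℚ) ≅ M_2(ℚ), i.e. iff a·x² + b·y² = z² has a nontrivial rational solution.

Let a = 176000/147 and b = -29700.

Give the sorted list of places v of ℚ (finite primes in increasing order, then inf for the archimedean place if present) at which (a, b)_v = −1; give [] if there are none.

[5, 11]

Mod squares: a ≡ 330, b ≡ -33. Check v ∈ {∞, 2, 3, 5, 7, 11}.
v=2: v_2(a)=7, v_2(b)=2; units ≡ 5, 7 (mod 8); ε·ε+αω+βω = 0·1+7·0+2·1 ≡ 0  ⇒  (a,b)_2 = +1.
v=3: a=3^-1·(≡2), b=3^3·(≡1) mod 3; (2|3)=-1, (1|3)=+1; (−1)^{-1·3·1}·(-1)^3·(+1)^-1 = +1.
v=5: a=5^3·(≡4), b=5^2·(≡2) mod 5; (4|5)=+1, (2|5)=-1; (−1)^{3·2·2}·(+1)^2·(-1)^3 = -1.
v=11: a=11^1·(≡7), b=11^1·(≡6) mod 11; (7|11)=-1, (6|11)=-1; (−1)^{1·1·5}·(-1)^1·(-1)^1 = -1.
v=7: a=7^-2·(≡2), b=7^0·(≡1) mod 7; (2|7)=+1, (1|7)=+1; (−1)^{-2·0·3}·(+1)^0·(+1)^-2 = +1.
v=∞: 330 > 0 and -33 < 0  ⇒  (a,b)_∞ = +1.
|Ram(330, -33)| = 2, even; anisotropic at {5, 11}.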